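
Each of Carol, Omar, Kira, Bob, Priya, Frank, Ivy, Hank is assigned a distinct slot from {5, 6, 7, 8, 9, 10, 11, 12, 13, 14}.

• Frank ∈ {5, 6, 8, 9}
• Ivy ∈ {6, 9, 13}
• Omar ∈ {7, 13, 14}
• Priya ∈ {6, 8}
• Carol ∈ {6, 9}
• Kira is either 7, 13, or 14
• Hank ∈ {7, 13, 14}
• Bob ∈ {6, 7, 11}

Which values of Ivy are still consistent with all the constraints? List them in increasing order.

6, 9

The 8 variables together cover exactly {5, 6, 7, 8, 9, 11, 13, 14} — 8 values for 8 variables — and 5 appears only in Frank's list, so Frank = 5.
Among the 7 still-open variables, 8 fits only Priya (and all 7 values in {6, 7, 8, 9, 11, 13, 14} must be used), so Priya = 8.
The 6 still-open variables together cover exactly {6, 7, 9, 11, 13, 14} — 6 values for 6 variables — and 11 appears only in Bob's list, so Bob = 11.
The 3 variables Omar, Kira, Hank are confined to {7, 13, 14}, which locks those values in; drop them from Ivy.
No further eliminations apply; Ivy can still be any of 6, 9.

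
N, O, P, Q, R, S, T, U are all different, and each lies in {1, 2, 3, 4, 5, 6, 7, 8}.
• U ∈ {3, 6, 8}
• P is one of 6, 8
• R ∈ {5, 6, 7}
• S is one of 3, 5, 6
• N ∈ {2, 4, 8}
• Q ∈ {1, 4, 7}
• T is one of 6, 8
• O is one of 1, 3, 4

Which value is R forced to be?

7

Among the 8 variables, 2 fits only N (and all 8 values in {1, 2, 3, 4, 5, 6, 7, 8} must be used), so N = 2.
The 2 variables P and T are confined to {6, 8}, which locks those values in; drop them from R, S, U.
U must be 3 (only option left). Strike 3 from O, S.
That leaves S = 5. Remove 5 from R.
So R = 7.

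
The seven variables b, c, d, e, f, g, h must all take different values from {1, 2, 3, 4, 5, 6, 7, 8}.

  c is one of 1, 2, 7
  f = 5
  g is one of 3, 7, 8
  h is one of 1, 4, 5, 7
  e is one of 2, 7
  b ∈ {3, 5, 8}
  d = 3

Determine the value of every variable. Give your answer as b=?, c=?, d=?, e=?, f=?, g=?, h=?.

b=8, c=1, d=3, e=2, f=5, g=7, h=4

d must be 3 (only option left). So b, g can't be 3.
f must be 5 (only option left). Strike 5 from b, h.
b's domain is down to {8}, so b = 8. Remove 8 from g.
g's domain is down to {7}, so g = 7. Remove 7 from c, e, h.
That leaves e = 2. So c can't be 2.
c's domain is down to {1}, so c = 1. Strike 1 from h.
h's domain is down to {4}, so h = 4.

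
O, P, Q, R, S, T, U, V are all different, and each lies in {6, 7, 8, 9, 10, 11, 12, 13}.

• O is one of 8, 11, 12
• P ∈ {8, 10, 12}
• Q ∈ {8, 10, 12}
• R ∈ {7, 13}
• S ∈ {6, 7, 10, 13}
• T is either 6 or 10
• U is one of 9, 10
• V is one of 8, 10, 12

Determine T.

6

The 8 variables together cover exactly {6, 7, 8, 9, 10, 11, 12, 13} — 8 values for 8 variables — and 9 appears only in U's list, so U = 9.
Among the 7 still-open variables, 11 fits only O (and all 7 values in {6, 7, 8, 10, 11, 12, 13} must be used), so O = 11.
P, Q, V share exactly the 3 values {8, 10, 12}; by pigeonhole those values go to them, so strike 8, 10, 12 from S, T.
So T = 6.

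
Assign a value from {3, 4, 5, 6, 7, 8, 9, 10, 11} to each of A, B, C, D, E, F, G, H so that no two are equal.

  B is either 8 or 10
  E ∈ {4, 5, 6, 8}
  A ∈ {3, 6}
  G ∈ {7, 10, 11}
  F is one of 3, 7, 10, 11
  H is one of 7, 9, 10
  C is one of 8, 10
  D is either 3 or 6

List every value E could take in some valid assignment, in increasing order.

The 2 variables A and D are confined to {3, 6}, which locks those values in; drop them from E, F.
The 2 variables B and C are confined to {8, 10}, which locks those values in; drop them from E, F, G, H.
The 2 variables F and G are confined to {7, 11}, which locks those values in; drop them from H.
That leaves H = 9.
No further eliminations apply; E can still be any of 4, 5.

4, 5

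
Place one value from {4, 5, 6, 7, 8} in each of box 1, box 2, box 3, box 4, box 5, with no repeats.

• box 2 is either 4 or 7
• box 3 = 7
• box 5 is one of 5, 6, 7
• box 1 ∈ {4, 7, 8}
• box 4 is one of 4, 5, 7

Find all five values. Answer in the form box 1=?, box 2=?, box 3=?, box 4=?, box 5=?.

box 3 must be 7 (only option left). So box 1, box 2, box 4, box 5 can't be 7.
box 2 must be 4 (only option left). Eliminate 4 elsewhere: box 1, box 4.
box 4 has just one choice, so box 4 = 5. Strike 5 from box 5.
box 5 has just one choice, so box 5 = 6.
box 1 must be 8 (only option left).

box 1=8, box 2=4, box 3=7, box 4=5, box 5=6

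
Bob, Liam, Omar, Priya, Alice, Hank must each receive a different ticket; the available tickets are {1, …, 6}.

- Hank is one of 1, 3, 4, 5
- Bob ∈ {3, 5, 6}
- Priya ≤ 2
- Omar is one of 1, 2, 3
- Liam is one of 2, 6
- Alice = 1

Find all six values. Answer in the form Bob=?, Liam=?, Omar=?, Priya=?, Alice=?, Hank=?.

Bob=5, Liam=6, Omar=3, Priya=2, Alice=1, Hank=4

Alice's domain is down to {1}, so Alice = 1. So Omar, Priya, Hank can't be 1.
That leaves Priya = 2. Remove 2 from Liam, Omar.
That leaves Liam = 6. Remove 6 from Bob.
Omar must be 3 (only option left). Remove 3 from Bob, Hank.
That leaves Bob = 5. Eliminate 5 elsewhere: Hank.
Hank has just one choice, so Hank = 4.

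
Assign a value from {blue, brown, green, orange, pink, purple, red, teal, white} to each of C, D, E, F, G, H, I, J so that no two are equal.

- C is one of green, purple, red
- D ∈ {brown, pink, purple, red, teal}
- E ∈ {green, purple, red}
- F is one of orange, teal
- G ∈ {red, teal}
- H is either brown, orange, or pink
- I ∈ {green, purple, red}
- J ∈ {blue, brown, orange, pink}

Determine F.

The 8 variables draw from only 8 values {blue, brown, green, orange, pink, purple, red, teal}, so each is used; only J can be blue, hence J = blue.
C, E, I between them cover only {green, purple, red} — a naked triple. Remove those values from D, G.
G has just one choice, so G = teal. Remove teal from D, F.
So F = orange.

orange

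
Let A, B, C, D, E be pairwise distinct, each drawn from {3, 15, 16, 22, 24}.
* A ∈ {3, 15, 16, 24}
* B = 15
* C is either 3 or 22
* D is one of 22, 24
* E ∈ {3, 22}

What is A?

16

B has just one choice, so B = 15. Remove 15 from A.
Among the 4 still-open variables, 16 fits only A (and all 4 values in {3, 16, 22, 24} must be used), so A = 16.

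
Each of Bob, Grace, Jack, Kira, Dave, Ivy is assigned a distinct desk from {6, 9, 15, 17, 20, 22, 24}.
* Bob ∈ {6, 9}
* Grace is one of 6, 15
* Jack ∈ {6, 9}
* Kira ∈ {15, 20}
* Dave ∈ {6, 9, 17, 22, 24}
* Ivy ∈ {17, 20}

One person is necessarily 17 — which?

The 2 variables Bob and Jack are confined to {6, 9}, which locks those values in; drop them from Grace, Dave.
Grace must be 15 (only option left). Eliminate 15 elsewhere: Kira.
Kira's domain is down to {20}, so Kira = 20. Strike 20 from Ivy.
So 17 goes to Ivy.

Ivy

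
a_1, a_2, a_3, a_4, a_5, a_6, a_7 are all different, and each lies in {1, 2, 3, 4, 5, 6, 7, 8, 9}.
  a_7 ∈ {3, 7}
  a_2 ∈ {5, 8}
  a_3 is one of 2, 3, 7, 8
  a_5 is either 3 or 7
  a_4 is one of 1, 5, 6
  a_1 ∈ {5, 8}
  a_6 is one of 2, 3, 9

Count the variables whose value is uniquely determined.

a_1 and a_2 share exactly the 2 values {5, 8}; by pigeonhole those values go to them, so strike 5, 8 from a_3, a_4.
The 2 variables a_5 and a_7 are confined to {3, 7}, which locks those values in; drop them from a_3, a_6.
a_3's domain is down to {2}, so a_3 = 2. Eliminate 2 elsewhere: a_6.
a_6's domain is down to {9}, so a_6 = 9.
Determined: a_3=2, a_6=9. The other variables each still have more than one consistent value. That makes 2.

2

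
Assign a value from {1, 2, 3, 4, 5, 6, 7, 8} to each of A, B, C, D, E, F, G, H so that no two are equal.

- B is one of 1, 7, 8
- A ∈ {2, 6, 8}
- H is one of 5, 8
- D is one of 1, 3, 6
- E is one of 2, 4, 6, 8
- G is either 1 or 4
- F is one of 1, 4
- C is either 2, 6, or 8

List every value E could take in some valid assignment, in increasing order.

The 8 variables together cover exactly {1, 2, 3, 4, 5, 6, 7, 8} — 8 values for 8 variables — and 3 appears only in D's list, so D = 3.
The 7 still-open variables together cover exactly {1, 2, 4, 5, 6, 7, 8} — 7 values for 7 variables — and 5 appears only in H's list, so H = 5.
Among the 6 still-open variables, 7 fits only B (and all 6 values in {1, 2, 4, 6, 7, 8} must be used), so B = 7.
The 2 variables F and G are confined to {1, 4}, which locks those values in; drop them from E.
No further eliminations apply; E can still be any of 2, 6, 8.

2, 6, 8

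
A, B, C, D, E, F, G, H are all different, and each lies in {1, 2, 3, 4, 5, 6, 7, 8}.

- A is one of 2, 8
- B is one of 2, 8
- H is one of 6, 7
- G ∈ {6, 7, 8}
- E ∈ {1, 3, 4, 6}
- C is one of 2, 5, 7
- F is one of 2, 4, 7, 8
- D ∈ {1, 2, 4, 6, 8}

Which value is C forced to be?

The 8 variables together cover exactly {1, 2, 3, 4, 5, 6, 7, 8} — 8 values for 8 variables — and 3 appears only in E's list, so E = 3.
The 7 still-open variables draw from only 7 values {1, 2, 4, 5, 6, 7, 8}, so each is used; only D can be 1, hence D = 1.
Among the 6 still-open variables, 4 fits only F (and all 6 values in {2, 4, 5, 6, 7, 8} must be used), so F = 4.
Among the 5 still-open variables, 5 fits only C (and all 5 values in {2, 5, 6, 7, 8} must be used), so C = 5.

5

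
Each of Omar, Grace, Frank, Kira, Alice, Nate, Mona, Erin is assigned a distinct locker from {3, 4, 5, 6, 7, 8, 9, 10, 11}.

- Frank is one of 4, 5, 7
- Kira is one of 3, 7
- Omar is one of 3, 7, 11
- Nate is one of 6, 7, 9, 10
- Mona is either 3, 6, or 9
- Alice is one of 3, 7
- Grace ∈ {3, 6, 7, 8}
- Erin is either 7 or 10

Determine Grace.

8

Kira and Alice between them cover only {3, 7} — a naked pair. Remove those values from Omar, Grace, Frank, Nate, Mona, Erin.
Omar must be 11 (only option left).
Erin's domain is down to {10}, so Erin = 10. Eliminate 10 elsewhere: Nate.
Nate and Mona share exactly the 2 values {6, 9}; by pigeonhole those values go to them, so strike 6, 9 from Grace.
So Grace = 8.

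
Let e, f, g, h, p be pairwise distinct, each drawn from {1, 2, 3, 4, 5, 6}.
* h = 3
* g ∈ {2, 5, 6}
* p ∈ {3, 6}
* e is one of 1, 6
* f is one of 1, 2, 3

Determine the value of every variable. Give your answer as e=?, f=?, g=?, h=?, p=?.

e=1, f=2, g=5, h=3, p=6

h must be 3 (only option left). Remove 3 from f, p.
p must be 6 (only option left). Strike 6 from e, g.
e's domain is down to {1}, so e = 1. Eliminate 1 elsewhere: f.
f has just one choice, so f = 2. Strike 2 from g.
That leaves g = 5.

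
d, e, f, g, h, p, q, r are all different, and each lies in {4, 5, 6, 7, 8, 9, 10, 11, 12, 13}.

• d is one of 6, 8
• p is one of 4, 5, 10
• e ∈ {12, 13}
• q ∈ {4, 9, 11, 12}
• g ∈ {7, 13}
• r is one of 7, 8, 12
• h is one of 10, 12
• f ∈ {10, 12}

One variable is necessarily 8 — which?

r

f and h between them cover only {10, 12} — a naked pair. Remove those values from e, p, q, r.
That leaves e = 13. Remove 13 from g.
g must be 7 (only option left). Remove 7 from r.
So 8 goes to r.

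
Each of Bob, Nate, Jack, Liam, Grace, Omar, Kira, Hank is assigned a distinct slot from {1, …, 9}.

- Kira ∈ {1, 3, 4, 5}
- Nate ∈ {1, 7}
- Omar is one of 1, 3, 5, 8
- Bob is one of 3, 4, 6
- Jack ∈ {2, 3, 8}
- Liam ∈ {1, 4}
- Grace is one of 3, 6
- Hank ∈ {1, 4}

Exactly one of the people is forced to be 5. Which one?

The 8 variables draw from only 8 values {1, 2, 3, 4, 5, 6, 7, 8}, so each is used; only Jack can be 2, hence Jack = 2.
The 7 still-open variables draw from only 7 values {1, 3, 4, 5, 6, 7, 8}, so each is used; only Nate can be 7, hence Nate = 7.
Among the 6 still-open variables, 8 fits only Omar (and all 6 values in {1, 3, 4, 5, 6, 8} must be used), so Omar = 8.
Among the 5 still-open variables, 5 fits only Kira (and all 5 values in {1, 3, 4, 5, 6} must be used), so Kira = 5.

Kira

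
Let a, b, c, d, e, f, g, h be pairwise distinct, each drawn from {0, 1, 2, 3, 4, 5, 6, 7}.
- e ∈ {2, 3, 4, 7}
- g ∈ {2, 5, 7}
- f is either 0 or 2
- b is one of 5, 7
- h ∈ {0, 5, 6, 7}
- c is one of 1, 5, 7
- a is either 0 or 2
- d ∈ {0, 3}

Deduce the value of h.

6

The 8 variables together cover exactly {0, 1, 2, 3, 4, 5, 6, 7} — 8 values for 8 variables — and 1 appears only in c's list, so c = 1.
Among the 7 still-open variables, 4 fits only e (and all 7 values in {0, 2, 3, 4, 5, 6, 7} must be used), so e = 4.
The 6 still-open variables together cover exactly {0, 2, 3, 5, 6, 7} — 6 values for 6 variables — and 3 appears only in d's list, so d = 3.
The 5 still-open variables draw from only 5 values {0, 2, 5, 6, 7}, so each is used; only h can be 6, hence h = 6.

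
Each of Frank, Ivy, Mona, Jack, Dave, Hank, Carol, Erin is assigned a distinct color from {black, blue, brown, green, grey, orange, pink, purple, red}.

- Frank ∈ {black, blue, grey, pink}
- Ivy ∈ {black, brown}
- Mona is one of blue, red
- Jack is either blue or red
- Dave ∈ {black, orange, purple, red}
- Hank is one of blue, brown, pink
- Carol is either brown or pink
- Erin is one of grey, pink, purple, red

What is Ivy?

black

Among the 8 variables, orange fits only Dave (and all 8 values in {black, blue, brown, grey, orange, pink, purple, red} must be used), so Dave = orange.
Among the 7 still-open variables, purple fits only Erin (and all 7 values in {black, blue, brown, grey, pink, purple, red} must be used), so Erin = purple.
The 6 still-open variables draw from only 6 values {black, blue, brown, grey, pink, red}, so each is used; only Frank can be grey, hence Frank = grey.
The 5 still-open variables draw from only 5 values {black, blue, brown, pink, red}, so each is used; only Ivy can be black, hence Ivy = black.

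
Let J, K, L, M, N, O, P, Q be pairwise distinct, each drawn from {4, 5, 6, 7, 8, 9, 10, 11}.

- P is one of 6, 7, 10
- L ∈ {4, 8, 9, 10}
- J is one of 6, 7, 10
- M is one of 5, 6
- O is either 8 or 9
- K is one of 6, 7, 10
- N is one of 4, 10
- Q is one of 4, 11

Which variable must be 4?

N

The 8 variables together cover exactly {4, 5, 6, 7, 8, 9, 10, 11} — 8 values for 8 variables — and 5 appears only in M's list, so M = 5.
Among the 7 still-open variables, 11 fits only Q (and all 7 values in {4, 6, 7, 8, 9, 10, 11} must be used), so Q = 11.
J, K, P share exactly the 3 values {6, 7, 10}; by pigeonhole those values go to them, so strike 6, 7, 10 from L, N.
So 4 goes to N.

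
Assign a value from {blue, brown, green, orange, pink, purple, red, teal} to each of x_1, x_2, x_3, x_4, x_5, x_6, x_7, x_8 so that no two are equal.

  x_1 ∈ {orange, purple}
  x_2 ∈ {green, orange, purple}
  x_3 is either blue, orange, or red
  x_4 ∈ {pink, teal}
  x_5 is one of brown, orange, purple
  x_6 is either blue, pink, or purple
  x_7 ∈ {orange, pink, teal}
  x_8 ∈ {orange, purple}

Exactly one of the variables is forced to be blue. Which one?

x_6

Among the 8 variables, brown fits only x_5 (and all 8 values in {blue, brown, green, orange, pink, purple, red, teal} must be used), so x_5 = brown.
Among the 7 still-open variables, green fits only x_2 (and all 7 values in {blue, green, orange, pink, purple, red, teal} must be used), so x_2 = green.
The 6 still-open variables together cover exactly {blue, orange, pink, purple, red, teal} — 6 values for 6 variables — and red appears only in x_3's list, so x_3 = red.
The 5 still-open variables draw from only 5 values {blue, orange, pink, purple, teal}, so each is used; only x_6 can be blue, hence x_6 = blue.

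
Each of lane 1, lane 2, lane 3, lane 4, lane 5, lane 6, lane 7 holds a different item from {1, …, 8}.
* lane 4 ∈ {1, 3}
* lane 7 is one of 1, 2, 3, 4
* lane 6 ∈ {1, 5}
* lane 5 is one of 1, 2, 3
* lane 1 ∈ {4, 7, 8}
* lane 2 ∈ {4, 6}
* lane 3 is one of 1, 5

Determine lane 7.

4

lane 3 and lane 6 share exactly the 2 values {1, 5}; by pigeonhole those values go to them, so strike 1, 5 from lane 4, lane 5, lane 7.
lane 4 has just one choice, so lane 4 = 3. Remove 3 from lane 5, lane 7.
lane 5's domain is down to {2}, so lane 5 = 2. So lane 7 can't be 2.
So lane 7 = 4.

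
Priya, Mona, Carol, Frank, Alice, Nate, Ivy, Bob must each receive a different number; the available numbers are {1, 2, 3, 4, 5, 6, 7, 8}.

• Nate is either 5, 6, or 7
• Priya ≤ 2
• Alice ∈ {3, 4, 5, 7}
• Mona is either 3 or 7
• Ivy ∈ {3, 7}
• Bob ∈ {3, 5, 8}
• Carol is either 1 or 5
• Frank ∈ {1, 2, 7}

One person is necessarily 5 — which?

Carol

The 8 variables draw from only 8 values {1, 2, 3, 4, 5, 6, 7, 8}, so each is used; only Alice can be 4, hence Alice = 4.
The 7 still-open variables draw from only 7 values {1, 2, 3, 5, 6, 7, 8}, so each is used; only Nate can be 6, hence Nate = 6.
Among the 6 still-open variables, 8 fits only Bob (and all 6 values in {1, 2, 3, 5, 7, 8} must be used), so Bob = 8.
The 5 still-open variables together cover exactly {1, 2, 3, 5, 7} — 5 values for 5 variables — and 5 appears only in Carol's list, so Carol = 5.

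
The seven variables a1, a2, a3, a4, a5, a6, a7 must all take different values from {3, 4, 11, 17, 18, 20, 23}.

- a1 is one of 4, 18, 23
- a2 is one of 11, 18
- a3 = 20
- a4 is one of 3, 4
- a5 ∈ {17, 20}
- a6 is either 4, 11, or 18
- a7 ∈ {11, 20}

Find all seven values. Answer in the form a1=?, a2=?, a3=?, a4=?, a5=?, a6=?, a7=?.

a1=23, a2=18, a3=20, a4=3, a5=17, a6=4, a7=11

a3 has just one choice, so a3 = 20. Eliminate 20 elsewhere: a5, a7.
a5 has just one choice, so a5 = 17.
a7's domain is down to {11}, so a7 = 11. So a2, a6 can't be 11.
a2 must be 18 (only option left). Eliminate 18 elsewhere: a1, a6.
a6 must be 4 (only option left). Strike 4 from a1, a4.
a1's domain is down to {23}, so a1 = 23.
a4's domain is down to {3}, so a4 = 3.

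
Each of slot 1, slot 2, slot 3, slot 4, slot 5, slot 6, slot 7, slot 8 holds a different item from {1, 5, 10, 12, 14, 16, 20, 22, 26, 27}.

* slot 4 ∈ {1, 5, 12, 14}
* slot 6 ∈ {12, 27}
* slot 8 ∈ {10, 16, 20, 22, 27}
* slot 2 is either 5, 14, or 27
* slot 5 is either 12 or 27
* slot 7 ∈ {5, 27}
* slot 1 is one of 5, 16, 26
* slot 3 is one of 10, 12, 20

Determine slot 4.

1

slot 5 and slot 6 share exactly the 2 values {12, 27}; by pigeonhole those values go to them, so strike 12, 27 from slot 2, slot 3, slot 4, slot 7, slot 8.
slot 7 has just one choice, so slot 7 = 5. Strike 5 from slot 1, slot 2, slot 4.
slot 2 has just one choice, so slot 2 = 14. Eliminate 14 elsewhere: slot 4.
So slot 4 = 1.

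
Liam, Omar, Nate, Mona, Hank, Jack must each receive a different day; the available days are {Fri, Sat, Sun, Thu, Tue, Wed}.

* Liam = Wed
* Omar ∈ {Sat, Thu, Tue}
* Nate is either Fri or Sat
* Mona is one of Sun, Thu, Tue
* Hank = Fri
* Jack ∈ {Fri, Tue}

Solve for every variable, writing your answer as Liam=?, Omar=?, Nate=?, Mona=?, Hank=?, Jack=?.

Liam's domain is down to {Wed}, so Liam = Wed.
That leaves Hank = Fri. Strike Fri from Nate, Jack.
Jack's domain is down to {Tue}, so Jack = Tue. Remove Tue from Omar, Mona.
Nate must be Sat (only option left). Remove Sat from Omar.
Omar has just one choice, so Omar = Thu. Strike Thu from Mona.
Mona has just one choice, so Mona = Sun.

Liam=Wed, Omar=Thu, Nate=Sat, Mona=Sun, Hank=Fri, Jack=Tue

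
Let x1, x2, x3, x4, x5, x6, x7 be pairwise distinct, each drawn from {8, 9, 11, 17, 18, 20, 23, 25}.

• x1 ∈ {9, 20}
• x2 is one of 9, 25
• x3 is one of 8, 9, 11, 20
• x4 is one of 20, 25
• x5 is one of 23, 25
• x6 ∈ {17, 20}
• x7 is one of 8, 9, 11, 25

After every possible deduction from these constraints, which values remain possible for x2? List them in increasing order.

Among the 7 variables, 17 fits only x6 (and all 7 values in {8, 9, 11, 17, 20, 23, 25} must be used), so x6 = 17.
Among the 6 still-open variables, 23 fits only x5 (and all 6 values in {8, 9, 11, 20, 23, 25} must be used), so x5 = 23.
x1, x2, x4 share exactly the 3 values {9, 20, 25}; by pigeonhole those values go to them, so strike 9, 20, 25 from x3, x7.
No further eliminations apply; x2 can still be any of 9, 25.

9, 25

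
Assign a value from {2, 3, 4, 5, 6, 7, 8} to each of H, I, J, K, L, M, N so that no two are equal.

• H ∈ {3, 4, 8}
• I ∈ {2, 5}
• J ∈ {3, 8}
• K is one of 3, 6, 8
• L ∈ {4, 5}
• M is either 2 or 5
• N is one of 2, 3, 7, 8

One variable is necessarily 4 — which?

L

The 7 variables together cover exactly {2, 3, 4, 5, 6, 7, 8} — 7 values for 7 variables — and 6 appears only in K's list, so K = 6.
Among the 6 still-open variables, 7 fits only N (and all 6 values in {2, 3, 4, 5, 7, 8} must be used), so N = 7.
I and M share exactly the 2 values {2, 5}; by pigeonhole those values go to them, so strike 2, 5 from L.
So 4 goes to L.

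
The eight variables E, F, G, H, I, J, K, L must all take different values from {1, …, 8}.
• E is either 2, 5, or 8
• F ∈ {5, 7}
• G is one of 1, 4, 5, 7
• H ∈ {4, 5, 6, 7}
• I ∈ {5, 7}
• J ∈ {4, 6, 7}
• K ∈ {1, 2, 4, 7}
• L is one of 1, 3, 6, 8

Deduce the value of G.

The 8 variables together cover exactly {1, 2, 3, 4, 5, 6, 7, 8} — 8 values for 8 variables — and 3 appears only in L's list, so L = 3.
The 7 still-open variables together cover exactly {1, 2, 4, 5, 6, 7, 8} — 7 values for 7 variables — and 8 appears only in E's list, so E = 8.
The 6 still-open variables draw from only 6 values {1, 2, 4, 5, 6, 7}, so each is used; only K can be 2, hence K = 2.
The 5 still-open variables together cover exactly {1, 4, 5, 6, 7} — 5 values for 5 variables — and 1 appears only in G's list, so G = 1.

1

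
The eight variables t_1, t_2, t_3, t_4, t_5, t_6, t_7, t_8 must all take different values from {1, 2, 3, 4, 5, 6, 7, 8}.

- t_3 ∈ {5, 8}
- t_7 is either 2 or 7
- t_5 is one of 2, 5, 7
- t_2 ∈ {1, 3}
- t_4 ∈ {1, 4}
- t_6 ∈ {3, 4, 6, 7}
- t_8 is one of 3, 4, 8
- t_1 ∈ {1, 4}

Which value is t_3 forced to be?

The 8 variables together cover exactly {1, 2, 3, 4, 5, 6, 7, 8} — 8 values for 8 variables — and 6 appears only in t_6's list, so t_6 = 6.
The 2 variables t_1 and t_4 are confined to {1, 4}, which locks those values in; drop them from t_2, t_8.
t_2's domain is down to {3}, so t_2 = 3. So t_8 can't be 3.
t_8's domain is down to {8}, so t_8 = 8. Eliminate 8 elsewhere: t_3.
So t_3 = 5.

5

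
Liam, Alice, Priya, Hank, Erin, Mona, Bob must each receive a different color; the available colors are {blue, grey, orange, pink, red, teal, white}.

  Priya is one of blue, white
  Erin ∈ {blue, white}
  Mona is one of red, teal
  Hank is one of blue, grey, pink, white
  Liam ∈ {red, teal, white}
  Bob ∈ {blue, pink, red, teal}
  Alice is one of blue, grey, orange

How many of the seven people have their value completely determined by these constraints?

3

The 7 variables draw from only 7 values {blue, grey, orange, pink, red, teal, white}, so each is used; only Alice can be orange, hence Alice = orange.
The 6 still-open variables together cover exactly {blue, grey, pink, red, teal, white} — 6 values for 6 variables — and grey appears only in Hank's list, so Hank = grey.
Among the 5 still-open variables, pink fits only Bob (and all 5 values in {blue, pink, red, teal, white} must be used), so Bob = pink.
The 2 variables Priya and Erin are confined to {blue, white}, which locks those values in; drop them from Liam.
Determined: Alice=orange, Hank=grey, Bob=pink. The other people each still have more than one consistent value. That makes 3.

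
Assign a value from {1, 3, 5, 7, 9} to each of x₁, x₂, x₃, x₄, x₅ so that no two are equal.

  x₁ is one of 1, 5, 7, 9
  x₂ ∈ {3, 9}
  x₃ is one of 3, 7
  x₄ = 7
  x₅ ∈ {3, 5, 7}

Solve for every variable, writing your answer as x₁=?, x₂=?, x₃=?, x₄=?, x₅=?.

x₁=1, x₂=9, x₃=3, x₄=7, x₅=5

x₄ has just one choice, so x₄ = 7. So x₁, x₃, x₅ can't be 7.
That leaves x₃ = 3. Eliminate 3 elsewhere: x₂, x₅.
x₅'s domain is down to {5}, so x₅ = 5. Strike 5 from x₁.
x₂ has just one choice, so x₂ = 9. Strike 9 from x₁.
x₁ has just one choice, so x₁ = 1.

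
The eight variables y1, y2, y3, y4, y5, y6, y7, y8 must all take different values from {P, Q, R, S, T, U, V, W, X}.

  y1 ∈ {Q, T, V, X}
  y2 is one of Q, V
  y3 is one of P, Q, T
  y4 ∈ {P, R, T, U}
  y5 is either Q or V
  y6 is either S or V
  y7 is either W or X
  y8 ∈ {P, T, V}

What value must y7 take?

y2 and y5 between them cover only {Q, V} — a naked pair. Remove those values from y1, y3, y6, y8.
y6's domain is down to {S}, so y6 = S.
y3 and y8 between them cover only {P, T} — a naked pair. Remove those values from y1, y4.
y1 must be X (only option left). Remove X from y7.
So y7 = W.

W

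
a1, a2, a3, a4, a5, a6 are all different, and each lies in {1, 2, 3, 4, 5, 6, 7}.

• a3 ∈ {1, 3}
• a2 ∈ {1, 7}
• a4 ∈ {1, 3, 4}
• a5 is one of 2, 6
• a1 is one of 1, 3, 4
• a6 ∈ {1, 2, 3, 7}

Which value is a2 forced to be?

7

Among the 6 variables, 6 fits only a5 (and all 6 values in {1, 2, 3, 4, 6, 7} must be used), so a5 = 6.
The 5 still-open variables draw from only 5 values {1, 2, 3, 4, 7}, so each is used; only a6 can be 2, hence a6 = 2.
Among the 4 still-open variables, 7 fits only a2 (and all 4 values in {1, 3, 4, 7} must be used), so a2 = 7.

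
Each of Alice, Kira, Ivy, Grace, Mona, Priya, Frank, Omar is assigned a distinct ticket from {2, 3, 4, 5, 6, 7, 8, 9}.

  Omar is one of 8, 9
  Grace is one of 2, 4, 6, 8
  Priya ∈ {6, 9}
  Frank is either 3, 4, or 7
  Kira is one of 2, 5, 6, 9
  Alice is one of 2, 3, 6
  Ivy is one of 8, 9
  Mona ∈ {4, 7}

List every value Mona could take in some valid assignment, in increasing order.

The 8 variables draw from only 8 values {2, 3, 4, 5, 6, 7, 8, 9}, so each is used; only Kira can be 5, hence Kira = 5.
Ivy and Omar between them cover only {8, 9} — a naked pair. Remove those values from Grace, Priya.
That leaves Priya = 6. So Alice, Grace can't be 6.
No further eliminations apply; Mona can still be any of 4, 7.

4, 7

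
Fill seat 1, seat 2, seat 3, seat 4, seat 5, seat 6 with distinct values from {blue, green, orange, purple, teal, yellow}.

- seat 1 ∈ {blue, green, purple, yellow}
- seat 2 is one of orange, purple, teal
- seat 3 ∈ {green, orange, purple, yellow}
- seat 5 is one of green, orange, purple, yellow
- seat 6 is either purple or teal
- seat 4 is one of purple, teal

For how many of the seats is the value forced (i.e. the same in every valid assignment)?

The 6 variables together cover exactly {blue, green, orange, purple, teal, yellow} — 6 values for 6 variables — and blue appears only in seat 1's list, so seat 1 = blue.
The 2 variables seat 4 and seat 6 are confined to {purple, teal}, which locks those values in; drop them from seat 2, seat 3, seat 5.
seat 2's domain is down to {orange}, so seat 2 = orange. Strike orange from seat 3, seat 5.
Determined: seat 1=blue, seat 2=orange. The other seats each still have more than one consistent value. That makes 2.

2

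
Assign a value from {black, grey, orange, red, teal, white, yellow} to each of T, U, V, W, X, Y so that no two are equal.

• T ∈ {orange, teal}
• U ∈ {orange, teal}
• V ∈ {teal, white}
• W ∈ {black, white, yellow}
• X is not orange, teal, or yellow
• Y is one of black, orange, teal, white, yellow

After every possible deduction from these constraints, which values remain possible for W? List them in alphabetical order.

The 2 variables T and U are confined to {orange, teal}, which locks those values in; drop them from V, Y.
V must be white (only option left). So W, X, Y can't be white.
The 2 variables W and Y are confined to {black, yellow}, which locks those values in; drop them from X.
No further eliminations apply; W can still be any of black, yellow.

black, yellow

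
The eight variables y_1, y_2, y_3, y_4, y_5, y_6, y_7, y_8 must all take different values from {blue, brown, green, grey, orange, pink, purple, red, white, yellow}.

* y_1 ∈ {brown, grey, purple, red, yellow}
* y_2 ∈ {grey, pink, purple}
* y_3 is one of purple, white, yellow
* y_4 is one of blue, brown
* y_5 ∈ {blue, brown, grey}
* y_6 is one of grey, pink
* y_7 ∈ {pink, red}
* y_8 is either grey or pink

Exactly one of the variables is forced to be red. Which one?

y_7

Among the 8 variables, white fits only y_3 (and all 8 values in {blue, brown, grey, pink, purple, red, white, yellow} must be used), so y_3 = white.
The 7 still-open variables together cover exactly {blue, brown, grey, pink, purple, red, yellow} — 7 values for 7 variables — and yellow appears only in y_1's list, so y_1 = yellow.
The 6 still-open variables draw from only 6 values {blue, brown, grey, pink, purple, red}, so each is used; only y_2 can be purple, hence y_2 = purple.
The 5 still-open variables draw from only 5 values {blue, brown, grey, pink, red}, so each is used; only y_7 can be red, hence y_7 = red.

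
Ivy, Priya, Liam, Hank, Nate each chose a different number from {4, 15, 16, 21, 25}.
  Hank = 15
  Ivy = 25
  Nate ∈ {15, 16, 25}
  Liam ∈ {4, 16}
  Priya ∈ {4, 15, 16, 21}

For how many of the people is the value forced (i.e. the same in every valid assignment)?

5

Ivy has just one choice, so Ivy = 25. Strike 25 from Nate.
Hank must be 15 (only option left). Remove 15 from Priya, Nate.
Nate has just one choice, so Nate = 16. Eliminate 16 elsewhere: Priya, Liam.
That leaves Liam = 4. Remove 4 from Priya.
That leaves Priya = 21.
Every person is fixed: Ivy=25, Priya=21, Liam=4, Hank=15, Nate=16. That makes 5.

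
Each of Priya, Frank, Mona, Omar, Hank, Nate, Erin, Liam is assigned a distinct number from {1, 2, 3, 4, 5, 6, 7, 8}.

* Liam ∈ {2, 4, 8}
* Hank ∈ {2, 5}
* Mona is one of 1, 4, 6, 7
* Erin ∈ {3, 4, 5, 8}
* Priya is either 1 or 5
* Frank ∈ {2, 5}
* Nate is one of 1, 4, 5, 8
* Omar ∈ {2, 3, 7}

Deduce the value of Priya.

1

Among the 8 variables, 6 fits only Mona (and all 8 values in {1, 2, 3, 4, 5, 6, 7, 8} must be used), so Mona = 6.
The 7 still-open variables draw from only 7 values {1, 2, 3, 4, 5, 7, 8}, so each is used; only Omar can be 7, hence Omar = 7.
Among the 6 still-open variables, 3 fits only Erin (and all 6 values in {1, 2, 3, 4, 5, 8} must be used), so Erin = 3.
Frank and Hank between them cover only {2, 5} — a naked pair. Remove those values from Priya, Nate, Liam.
So Priya = 1.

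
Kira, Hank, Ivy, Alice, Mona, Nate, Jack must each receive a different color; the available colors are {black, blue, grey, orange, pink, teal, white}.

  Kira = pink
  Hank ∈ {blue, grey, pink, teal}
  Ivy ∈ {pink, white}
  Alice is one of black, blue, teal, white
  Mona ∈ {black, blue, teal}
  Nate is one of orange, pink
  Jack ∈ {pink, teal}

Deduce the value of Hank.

grey

Kira has just one choice, so Kira = pink. Strike pink from Hank, Ivy, Nate, Jack.
Ivy has just one choice, so Ivy = white. Remove white from Alice.
That leaves Nate = orange.
Jack has just one choice, so Jack = teal. Eliminate teal elsewhere: Hank, Alice, Mona.
The 3 still-open variables together cover exactly {black, blue, grey} — 3 values for 3 variables — and grey appears only in Hank's list, so Hank = grey.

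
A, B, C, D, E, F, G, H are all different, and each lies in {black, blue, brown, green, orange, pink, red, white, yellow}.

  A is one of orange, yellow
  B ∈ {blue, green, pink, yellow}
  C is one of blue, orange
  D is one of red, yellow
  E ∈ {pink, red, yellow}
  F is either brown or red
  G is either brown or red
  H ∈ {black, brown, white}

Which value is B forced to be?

green

F and G share exactly the 2 values {brown, red}; by pigeonhole those values go to them, so strike brown, red from D, E, H.
D must be yellow (only option left). Strike yellow from A, B, E.
E's domain is down to {pink}, so E = pink. Eliminate pink elsewhere: B.
That leaves A = orange. Remove orange from C.
C must be blue (only option left). Eliminate blue elsewhere: B.
So B = green.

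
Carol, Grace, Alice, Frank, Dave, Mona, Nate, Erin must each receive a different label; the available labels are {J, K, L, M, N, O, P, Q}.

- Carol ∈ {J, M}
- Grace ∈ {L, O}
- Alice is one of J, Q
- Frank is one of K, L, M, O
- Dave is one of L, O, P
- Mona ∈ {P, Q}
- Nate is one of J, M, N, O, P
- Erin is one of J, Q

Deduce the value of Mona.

The 8 variables together cover exactly {J, K, L, M, N, O, P, Q} — 8 values for 8 variables — and K appears only in Frank's list, so Frank = K.
The 7 still-open variables together cover exactly {J, L, M, N, O, P, Q} — 7 values for 7 variables — and N appears only in Nate's list, so Nate = N.
Among the 6 still-open variables, M fits only Carol (and all 6 values in {J, L, M, O, P, Q} must be used), so Carol = M.
Alice and Erin share exactly the 2 values {J, Q}; by pigeonhole those values go to them, so strike J, Q from Mona.
So Mona = P.

P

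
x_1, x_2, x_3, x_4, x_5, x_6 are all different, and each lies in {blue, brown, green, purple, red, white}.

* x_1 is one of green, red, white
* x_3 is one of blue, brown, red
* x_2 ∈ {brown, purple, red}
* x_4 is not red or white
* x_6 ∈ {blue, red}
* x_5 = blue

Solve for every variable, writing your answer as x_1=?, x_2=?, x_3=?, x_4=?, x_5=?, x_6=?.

x_5's domain is down to {blue}, so x_5 = blue. Eliminate blue elsewhere: x_3, x_4, x_6.
x_6 has just one choice, so x_6 = red. Strike red from x_1, x_2, x_3.
x_3's domain is down to {brown}, so x_3 = brown. Eliminate brown elsewhere: x_2, x_4.
x_2 has just one choice, so x_2 = purple. So x_4 can't be purple.
That leaves x_4 = green. Remove green from x_1.
x_1's domain is down to {white}, so x_1 = white.

x_1=white, x_2=purple, x_3=brown, x_4=green, x_5=blue, x_6=red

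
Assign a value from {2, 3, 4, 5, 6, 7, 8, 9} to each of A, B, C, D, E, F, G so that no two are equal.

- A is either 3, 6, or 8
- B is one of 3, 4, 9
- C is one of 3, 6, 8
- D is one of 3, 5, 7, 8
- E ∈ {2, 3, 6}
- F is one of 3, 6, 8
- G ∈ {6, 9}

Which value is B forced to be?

4

A, C, F share exactly the 3 values {3, 6, 8}; by pigeonhole those values go to them, so strike 3, 6, 8 from B, D, E, G.
E has just one choice, so E = 2.
G's domain is down to {9}, so G = 9. So B can't be 9.
So B = 4.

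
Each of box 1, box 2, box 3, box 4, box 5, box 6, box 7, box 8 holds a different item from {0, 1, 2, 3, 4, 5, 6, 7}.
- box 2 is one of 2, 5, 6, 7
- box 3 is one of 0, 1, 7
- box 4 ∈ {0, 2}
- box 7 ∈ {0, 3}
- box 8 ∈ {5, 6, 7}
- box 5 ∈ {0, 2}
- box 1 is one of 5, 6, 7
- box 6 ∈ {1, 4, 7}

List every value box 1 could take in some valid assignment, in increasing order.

5, 6, 7

The 8 variables together cover exactly {0, 1, 2, 3, 4, 5, 6, 7} — 8 values for 8 variables — and 3 appears only in box 7's list, so box 7 = 3.
Among the 7 still-open variables, 4 fits only box 6 (and all 7 values in {0, 1, 2, 4, 5, 6, 7} must be used), so box 6 = 4.
The 6 still-open variables together cover exactly {0, 1, 2, 5, 6, 7} — 6 values for 6 variables — and 1 appears only in box 3's list, so box 3 = 1.
box 4 and box 5 share exactly the 2 values {0, 2}; by pigeonhole those values go to them, so strike 0, 2 from box 2.
No further eliminations apply; box 1 can still be any of 5, 6, 7.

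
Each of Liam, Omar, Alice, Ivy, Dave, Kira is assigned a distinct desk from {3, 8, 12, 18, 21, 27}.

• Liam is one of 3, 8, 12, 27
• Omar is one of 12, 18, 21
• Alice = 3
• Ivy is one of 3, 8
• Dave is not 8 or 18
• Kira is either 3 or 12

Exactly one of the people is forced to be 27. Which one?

Alice has just one choice, so Alice = 3. Strike 3 from Liam, Ivy, Dave, Kira.
Ivy's domain is down to {8}, so Ivy = 8. Eliminate 8 elsewhere: Liam.
That leaves Kira = 12. So Liam, Omar, Dave can't be 12.
So 27 goes to Liam.

Liam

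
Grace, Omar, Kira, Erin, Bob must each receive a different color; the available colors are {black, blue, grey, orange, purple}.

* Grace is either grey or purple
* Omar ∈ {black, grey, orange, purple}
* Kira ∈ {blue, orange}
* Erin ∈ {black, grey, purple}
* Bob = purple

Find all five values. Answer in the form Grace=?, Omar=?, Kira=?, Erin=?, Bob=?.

Grace=grey, Omar=orange, Kira=blue, Erin=black, Bob=purple

Bob's domain is down to {purple}, so Bob = purple. Eliminate purple elsewhere: Grace, Omar, Erin.
Grace must be grey (only option left). Strike grey from Omar, Erin.
Erin must be black (only option left). Eliminate black elsewhere: Omar.
Omar's domain is down to {orange}, so Omar = orange. Remove orange from Kira.
That leaves Kira = blue.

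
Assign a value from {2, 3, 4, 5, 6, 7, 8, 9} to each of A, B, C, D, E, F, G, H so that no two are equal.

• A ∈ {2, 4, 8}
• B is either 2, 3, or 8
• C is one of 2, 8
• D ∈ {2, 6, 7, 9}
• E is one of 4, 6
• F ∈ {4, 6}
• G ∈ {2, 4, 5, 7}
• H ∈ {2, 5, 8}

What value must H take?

5

Among the 8 variables, 3 fits only B (and all 8 values in {2, 3, 4, 5, 6, 7, 8, 9} must be used), so B = 3.
Among the 7 still-open variables, 9 fits only D (and all 7 values in {2, 4, 5, 6, 7, 8, 9} must be used), so D = 9.
The 6 still-open variables together cover exactly {2, 4, 5, 6, 7, 8} — 6 values for 6 variables — and 7 appears only in G's list, so G = 7.
The 5 still-open variables together cover exactly {2, 4, 5, 6, 8} — 5 values for 5 variables — and 5 appears only in H's list, so H = 5.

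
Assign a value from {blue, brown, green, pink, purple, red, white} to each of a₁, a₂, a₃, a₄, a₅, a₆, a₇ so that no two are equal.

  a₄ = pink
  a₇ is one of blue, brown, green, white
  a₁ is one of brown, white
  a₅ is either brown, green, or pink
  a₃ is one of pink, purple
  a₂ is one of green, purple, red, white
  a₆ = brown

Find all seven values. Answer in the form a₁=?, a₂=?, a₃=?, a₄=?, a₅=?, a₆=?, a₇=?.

a₄ must be pink (only option left). Strike pink from a₃, a₅.
a₆ must be brown (only option left). So a₁, a₅, a₇ can't be brown.
a₁ has just one choice, so a₁ = white. Strike white from a₂, a₇.
a₃'s domain is down to {purple}, so a₃ = purple. Strike purple from a₂.
a₅ must be green (only option left). So a₂, a₇ can't be green.
a₇ must be blue (only option left).
a₂'s domain is down to {red}, so a₂ = red.

a₁=white, a₂=red, a₃=purple, a₄=pink, a₅=green, a₆=brown, a₇=blue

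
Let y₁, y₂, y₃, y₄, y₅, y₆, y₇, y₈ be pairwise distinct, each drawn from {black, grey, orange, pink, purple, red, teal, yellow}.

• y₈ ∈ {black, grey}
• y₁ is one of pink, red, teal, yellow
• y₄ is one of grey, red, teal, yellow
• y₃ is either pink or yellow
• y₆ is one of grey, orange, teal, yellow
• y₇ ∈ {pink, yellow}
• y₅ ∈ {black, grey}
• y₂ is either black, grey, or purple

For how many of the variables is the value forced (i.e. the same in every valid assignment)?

The 8 variables draw from only 8 values {black, grey, orange, pink, purple, red, teal, yellow}, so each is used; only y₆ can be orange, hence y₆ = orange.
The 7 still-open variables together cover exactly {black, grey, pink, purple, red, teal, yellow} — 7 values for 7 variables — and purple appears only in y₂'s list, so y₂ = purple.
The 2 variables y₃ and y₇ are confined to {pink, yellow}, which locks those values in; drop them from y₁, y₄.
The 2 variables y₅ and y₈ are confined to {black, grey}, which locks those values in; drop them from y₄.
Determined: y₂=purple, y₆=orange. The other variables each still have more than one consistent value. That makes 2.

2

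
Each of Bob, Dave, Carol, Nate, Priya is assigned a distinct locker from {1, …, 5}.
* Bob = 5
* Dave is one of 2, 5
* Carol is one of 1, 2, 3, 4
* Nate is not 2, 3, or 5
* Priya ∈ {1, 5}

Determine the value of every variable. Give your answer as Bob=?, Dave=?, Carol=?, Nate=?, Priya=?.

Bob=5, Dave=2, Carol=3, Nate=4, Priya=1

Bob has just one choice, so Bob = 5. So Dave, Priya can't be 5.
Dave must be 2 (only option left). Strike 2 from Carol.
That leaves Priya = 1. Strike 1 from Carol, Nate.
Nate has just one choice, so Nate = 4. So Carol can't be 4.
Carol must be 3 (only option left).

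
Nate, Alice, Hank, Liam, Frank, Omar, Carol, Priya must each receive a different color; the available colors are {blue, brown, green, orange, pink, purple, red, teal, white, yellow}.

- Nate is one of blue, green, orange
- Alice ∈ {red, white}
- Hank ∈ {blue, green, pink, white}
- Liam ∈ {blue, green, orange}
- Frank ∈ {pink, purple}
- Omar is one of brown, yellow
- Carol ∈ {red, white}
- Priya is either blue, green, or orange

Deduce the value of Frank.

Alice and Carol share exactly the 2 values {red, white}; by pigeonhole those values go to them, so strike red, white from Hank.
Nate, Liam, Priya share exactly the 3 values {blue, green, orange}; by pigeonhole those values go to them, so strike blue, green, orange from Hank.
That leaves Hank = pink. Strike pink from Frank.
So Frank = purple.

purple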